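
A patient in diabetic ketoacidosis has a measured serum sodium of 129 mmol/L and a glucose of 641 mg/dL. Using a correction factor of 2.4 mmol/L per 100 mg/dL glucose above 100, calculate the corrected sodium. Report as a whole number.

142 mmol/L

Corrected Na = measured Na + 2.4 · (glucose − 100)/100
= 129 + 2.4 · (641 − 100)/100
= 129 + 13
= 142 mmol/L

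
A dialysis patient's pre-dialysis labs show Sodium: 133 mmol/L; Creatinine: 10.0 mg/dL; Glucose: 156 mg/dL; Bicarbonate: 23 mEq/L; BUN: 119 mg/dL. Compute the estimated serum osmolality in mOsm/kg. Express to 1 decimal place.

317.2 mOsm/kg

Calculated osmolality = 2·Na + glucose/18 + BUN/2.8
= 2·133 + 156/18 + 119/2.8
= 266 + 8.67 + 42.50
= 317.17 mOsm/kg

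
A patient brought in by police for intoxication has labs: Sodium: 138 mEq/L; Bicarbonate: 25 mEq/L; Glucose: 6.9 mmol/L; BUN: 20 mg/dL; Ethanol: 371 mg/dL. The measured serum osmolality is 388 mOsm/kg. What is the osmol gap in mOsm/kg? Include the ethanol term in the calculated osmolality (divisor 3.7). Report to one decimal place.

Calculated osmolality = 2·Na + glucose + BUN/2.8 + ethanol/3.7
= 2·138 + 6.9 + 20/2.8 + 371/3.7
= 276 + 6.90 + 7.14 + 100.27
= 390.31 mOsm/kg ≈ 390.3 mOsm/kg
Osmolar gap = measured − calculated = 388 − 390.3 = -2.3 mOsm/kg

-2.3 mOsm/kg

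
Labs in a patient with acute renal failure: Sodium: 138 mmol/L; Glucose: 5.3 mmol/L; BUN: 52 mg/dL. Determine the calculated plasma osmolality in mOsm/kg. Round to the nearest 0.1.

Calculated osmolality = 2·Na + glucose + BUN/2.8
= 2·138 + 5.3 + 52/2.8
= 276 + 5.30 + 18.57
= 299.87 mOsm/kg

299.9 mOsm/kg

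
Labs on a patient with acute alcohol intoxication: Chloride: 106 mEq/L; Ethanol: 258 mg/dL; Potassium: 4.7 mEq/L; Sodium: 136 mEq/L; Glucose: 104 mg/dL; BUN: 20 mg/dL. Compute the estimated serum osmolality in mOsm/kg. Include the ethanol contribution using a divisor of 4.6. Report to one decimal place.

Calculated osmolality = 2·Na + glucose/18 + BUN/2.8 + ethanol/4.6
= 2·136 + 104/18 + 20/2.8 + 258/4.6
= 272 + 5.78 + 7.14 + 56.09
= 341.01 mOsm/kg

341.0 mOsm/kg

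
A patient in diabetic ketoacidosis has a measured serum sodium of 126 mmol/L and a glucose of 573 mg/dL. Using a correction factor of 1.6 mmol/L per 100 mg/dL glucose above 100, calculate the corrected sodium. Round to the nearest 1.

Corrected Na = measured Na + 1.6 · (glucose − 100)/100
= 126 + 1.6 · (573 − 100)/100
= 126 + 7.6
= 133.6 mmol/L

134 mmol/L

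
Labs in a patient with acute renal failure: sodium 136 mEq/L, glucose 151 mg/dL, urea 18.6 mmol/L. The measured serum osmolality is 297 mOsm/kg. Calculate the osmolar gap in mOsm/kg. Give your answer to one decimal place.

-2.0 mOsm/kg

Calculated osmolality = 2·Na + glucose/18 + urea
= 2·136 + 151/18 + 18.6
= 272 + 8.39 + 18.60
= 298.99 mOsm/kg ≈ 299.0 mOsm/kg
Osmolar gap = measured − calculated = 297 − 299.0 = -2.0 mOsm/kg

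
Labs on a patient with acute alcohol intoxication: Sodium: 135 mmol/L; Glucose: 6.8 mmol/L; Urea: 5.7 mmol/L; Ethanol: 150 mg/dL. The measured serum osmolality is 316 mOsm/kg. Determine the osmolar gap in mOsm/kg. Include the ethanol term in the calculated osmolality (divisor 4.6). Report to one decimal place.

Calculated osmolality = 2·Na + glucose + urea + ethanol/4.6
= 2·135 + 6.8 + 5.7 + 150/4.6
= 270 + 6.80 + 5.70 + 32.61
= 315.11 mOsm/kg ≈ 315.1 mOsm/kg
Osmolar gap = measured − calculated = 316 − 315.1 = 0.9 mOsm/kg

0.9 mOsm/kg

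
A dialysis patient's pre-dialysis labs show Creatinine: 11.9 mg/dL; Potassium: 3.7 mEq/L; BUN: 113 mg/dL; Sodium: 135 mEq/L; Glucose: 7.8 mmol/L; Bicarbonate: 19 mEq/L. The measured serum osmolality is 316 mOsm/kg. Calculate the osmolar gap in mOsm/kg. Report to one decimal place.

Calculated osmolality = 2·Na + glucose + BUN/2.8
= 2·135 + 7.8 + 113/2.8
= 270 + 7.80 + 40.36
= 318.16 mOsm/kg ≈ 318.2 mOsm/kg
Osmolar gap = measured − calculated = 316 − 318.2 = -2.2 mOsm/kg

-2.2 mOsm/kg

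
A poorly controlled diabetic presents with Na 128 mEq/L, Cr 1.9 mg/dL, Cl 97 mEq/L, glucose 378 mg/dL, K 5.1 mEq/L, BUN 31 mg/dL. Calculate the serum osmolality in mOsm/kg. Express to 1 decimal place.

288.1 mOsm/kg

Calculated osmolality = 2·Na + glucose/18 + BUN/2.8
= 2·128 + 378/18 + 31/2.8
= 256 + 21 + 11.07
= 288.07 mOsm/kg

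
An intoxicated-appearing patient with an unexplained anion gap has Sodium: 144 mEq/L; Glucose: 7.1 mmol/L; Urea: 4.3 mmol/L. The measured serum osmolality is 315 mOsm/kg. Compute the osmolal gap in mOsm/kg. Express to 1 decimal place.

15.6 mOsm/kg

Calculated osmolality = 2·Na + glucose + urea
= 2·144 + 7.1 + 4.3
= 288 + 7.10 + 4.30
= 299.4 mOsm/kg ≈ 299.4 mOsm/kg
Osmolar gap = measured − calculated = 315 − 299.4 = 15.6 mOsm/kg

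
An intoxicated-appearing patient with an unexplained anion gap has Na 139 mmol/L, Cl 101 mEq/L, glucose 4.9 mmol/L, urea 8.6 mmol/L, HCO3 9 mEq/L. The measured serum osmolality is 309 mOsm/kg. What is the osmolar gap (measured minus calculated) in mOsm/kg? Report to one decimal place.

17.5 mOsm/kg

Calculated osmolality = 2·Na + glucose + urea
= 2·139 + 4.9 + 8.6
= 278 + 4.90 + 8.60
= 291.5 mOsm/kg ≈ 291.5 mOsm/kg
Osmolar gap = measured − calculated = 309 − 291.5 = 17.5 mOsm/kg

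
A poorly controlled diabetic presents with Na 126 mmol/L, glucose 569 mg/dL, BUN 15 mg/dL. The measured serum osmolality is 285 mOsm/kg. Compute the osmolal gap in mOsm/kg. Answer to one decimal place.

-4.0 mOsm/kg

Calculated osmolality = 2·Na + glucose/18 + BUN/2.8
= 2·126 + 569/18 + 15/2.8
= 252 + 31.61 + 5.36
= 288.97 mOsm/kg ≈ 289.0 mOsm/kg
Osmolar gap = measured − calculated = 285 − 289.0 = -4.0 mOsm/kg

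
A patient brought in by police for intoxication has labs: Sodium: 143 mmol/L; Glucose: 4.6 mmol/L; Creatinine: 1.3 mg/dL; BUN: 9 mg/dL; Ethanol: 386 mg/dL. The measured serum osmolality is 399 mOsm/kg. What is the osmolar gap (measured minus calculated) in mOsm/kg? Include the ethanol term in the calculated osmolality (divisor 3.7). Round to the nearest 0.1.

Calculated osmolality = 2·Na + glucose + BUN/2.8 + ethanol/3.7
= 2·143 + 4.6 + 9/2.8 + 386/3.7
= 286 + 4.60 + 3.21 + 104.32
= 398.13 mOsm/kg ≈ 398.1 mOsm/kg
Osmolar gap = measured − calculated = 399 − 398.1 = 0.9 mOsm/kg

0.9 mOsm/kg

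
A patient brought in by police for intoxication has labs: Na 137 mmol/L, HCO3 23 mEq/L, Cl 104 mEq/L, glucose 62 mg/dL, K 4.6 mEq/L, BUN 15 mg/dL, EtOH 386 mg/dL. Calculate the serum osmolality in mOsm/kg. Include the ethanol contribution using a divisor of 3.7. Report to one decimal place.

387.1 mOsm/kg

Calculated osmolality = 2·Na + glucose/18 + BUN/2.8 + ethanol/3.7
= 2·137 + 62/18 + 15/2.8 + 386/3.7
= 274 + 3.44 + 5.36 + 104.32
= 387.12 mOsm/kg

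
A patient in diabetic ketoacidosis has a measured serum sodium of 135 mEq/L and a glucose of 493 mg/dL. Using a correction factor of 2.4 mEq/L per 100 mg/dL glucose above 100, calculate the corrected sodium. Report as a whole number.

Corrected Na = measured Na + 2.4 · (glucose − 100)/100
= 135 + 2.4 · (493 − 100)/100
= 135 + 9.4
= 144.4 mEq/L

144 mEq/L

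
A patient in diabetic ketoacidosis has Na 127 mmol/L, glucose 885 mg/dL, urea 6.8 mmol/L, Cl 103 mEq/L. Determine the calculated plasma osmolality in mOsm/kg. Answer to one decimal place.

Calculated osmolality = 2·Na + glucose/18 + urea
= 2·127 + 885/18 + 6.8
= 254 + 49.17 + 6.80
= 309.97 mOsm/kg

310.0 mOsm/kg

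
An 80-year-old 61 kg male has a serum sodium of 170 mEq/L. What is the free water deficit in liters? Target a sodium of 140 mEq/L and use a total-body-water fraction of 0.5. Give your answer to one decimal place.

TBW = 0.5 · 61 = 30.5 L
Free water deficit = TBW · (Na/140 − 1)
= 30.5 · (170/140 − 1)
= 30.5 · 0.2143
= 6.54 L

6.5 L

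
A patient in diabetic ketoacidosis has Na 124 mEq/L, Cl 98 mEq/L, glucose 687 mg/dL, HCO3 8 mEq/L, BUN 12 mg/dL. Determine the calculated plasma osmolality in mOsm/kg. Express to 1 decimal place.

290.5 mOsm/kg

Calculated osmolality = 2·Na + glucose/18 + BUN/2.8
= 2·124 + 687/18 + 12/2.8
= 248 + 38.17 + 4.29
= 290.46 mOsm/kg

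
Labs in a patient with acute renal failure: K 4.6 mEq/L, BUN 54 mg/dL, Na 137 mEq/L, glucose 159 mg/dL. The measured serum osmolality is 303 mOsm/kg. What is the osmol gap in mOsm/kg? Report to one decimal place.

Calculated osmolality = 2·Na + glucose/18 + BUN/2.8
= 2·137 + 159/18 + 54/2.8
= 274 + 8.83 + 19.29
= 302.12 mOsm/kg ≈ 302.1 mOsm/kg
Osmolar gap = measured − calculated = 303 − 302.1 = 0.9 mOsm/kg

0.9 mOsm/kg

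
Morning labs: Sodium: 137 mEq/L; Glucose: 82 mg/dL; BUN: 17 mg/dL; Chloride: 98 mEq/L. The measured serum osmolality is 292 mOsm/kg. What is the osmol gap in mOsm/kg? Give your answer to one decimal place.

7.4 mOsm/kg

Calculated osmolality = 2·Na + glucose/18 + BUN/2.8
= 2·137 + 82/18 + 17/2.8
= 274 + 4.56 + 6.07
= 284.63 mOsm/kg ≈ 284.6 mOsm/kg
Osmolar gap = measured − calculated = 292 − 284.6 = 7.4 mOsm/kg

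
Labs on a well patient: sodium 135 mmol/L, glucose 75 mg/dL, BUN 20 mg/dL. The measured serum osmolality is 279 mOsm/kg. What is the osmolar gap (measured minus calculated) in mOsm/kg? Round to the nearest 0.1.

-2.3 mOsm/kg

Calculated osmolality = 2·Na + glucose/18 + BUN/2.8
= 2·135 + 75/18 + 20/2.8
= 270 + 4.17 + 7.14
= 281.31 mOsm/kg ≈ 281.3 mOsm/kg
Osmolar gap = measured − calculated = 279 − 281.3 = -2.3 mOsm/kg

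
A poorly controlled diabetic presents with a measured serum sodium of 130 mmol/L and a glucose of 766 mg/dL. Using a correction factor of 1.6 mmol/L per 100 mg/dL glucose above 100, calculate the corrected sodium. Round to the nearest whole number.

141 mmol/L

Corrected Na = measured Na + 1.6 · (glucose − 100)/100
= 130 + 1.6 · (766 − 100)/100
= 130 + 10.7
= 140.7 mmol/L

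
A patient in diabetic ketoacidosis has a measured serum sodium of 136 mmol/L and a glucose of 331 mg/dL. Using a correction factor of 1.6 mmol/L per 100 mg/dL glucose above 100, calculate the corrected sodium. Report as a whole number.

Corrected Na = measured Na + 1.6 · (glucose − 100)/100
= 136 + 1.6 · (331 − 100)/100
= 136 + 3.7
= 139.7 mmol/L

140 mmol/L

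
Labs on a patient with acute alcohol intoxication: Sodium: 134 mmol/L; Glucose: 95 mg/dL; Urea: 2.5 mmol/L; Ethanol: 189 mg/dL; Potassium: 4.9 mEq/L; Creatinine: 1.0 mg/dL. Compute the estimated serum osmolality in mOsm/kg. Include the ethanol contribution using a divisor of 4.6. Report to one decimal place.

Calculated osmolality = 2·Na + glucose/18 + urea + ethanol/4.6
= 2·134 + 95/18 + 2.5 + 189/4.6
= 268 + 5.28 + 2.50 + 41.09
= 316.87 mOsm/kg

316.9 mOsm/kg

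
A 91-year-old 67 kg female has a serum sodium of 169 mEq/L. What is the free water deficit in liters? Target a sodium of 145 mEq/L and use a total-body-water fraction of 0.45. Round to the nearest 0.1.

5.0 L

TBW = 0.45 · 67 = 30.15 L
Free water deficit = TBW · (Na/145 − 1)
= 30.15 · (169/145 − 1)
= 30.15 · 0.1655
= 4.99 L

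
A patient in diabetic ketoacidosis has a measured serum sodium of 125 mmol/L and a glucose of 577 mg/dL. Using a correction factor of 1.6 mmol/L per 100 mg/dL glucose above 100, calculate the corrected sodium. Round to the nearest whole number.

133 mmol/L

Corrected Na = measured Na + 1.6 · (glucose − 100)/100
= 125 + 1.6 · (577 − 100)/100
= 125 + 7.6
= 132.6 mmol/L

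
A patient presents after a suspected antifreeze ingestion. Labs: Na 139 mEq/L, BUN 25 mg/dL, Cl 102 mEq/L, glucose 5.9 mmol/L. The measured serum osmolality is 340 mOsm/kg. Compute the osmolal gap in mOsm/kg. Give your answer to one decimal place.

47.2 mOsm/kg

Calculated osmolality = 2·Na + glucose + BUN/2.8
= 2·139 + 5.9 + 25/2.8
= 278 + 5.90 + 8.93
= 292.83 mOsm/kg ≈ 292.8 mOsm/kg
Osmolar gap = measured − calculated = 340 − 292.8 = 47.2 mOsm/kg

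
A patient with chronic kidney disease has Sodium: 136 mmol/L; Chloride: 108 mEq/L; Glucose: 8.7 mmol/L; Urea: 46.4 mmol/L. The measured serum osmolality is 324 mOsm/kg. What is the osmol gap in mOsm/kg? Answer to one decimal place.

-3.1 mOsm/kg

Calculated osmolality = 2·Na + glucose + urea
= 2·136 + 8.7 + 46.4
= 272 + 8.70 + 46.40
= 327.1 mOsm/kg ≈ 327.1 mOsm/kg
Osmolar gap = measured − calculated = 324 − 327.1 = -3.1 mOsm/kg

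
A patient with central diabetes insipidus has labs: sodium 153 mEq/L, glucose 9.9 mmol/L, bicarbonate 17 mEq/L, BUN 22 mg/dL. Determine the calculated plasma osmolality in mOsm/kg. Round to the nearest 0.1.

Calculated osmolality = 2·Na + glucose + BUN/2.8
= 2·153 + 9.9 + 22/2.8
= 306 + 9.90 + 7.86
= 323.76 mOsm/kg

323.8 mOsm/kg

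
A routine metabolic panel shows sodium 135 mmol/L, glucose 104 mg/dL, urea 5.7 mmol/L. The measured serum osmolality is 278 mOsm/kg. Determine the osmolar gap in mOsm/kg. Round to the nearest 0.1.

-3.5 mOsm/kg

Calculated osmolality = 2·Na + glucose/18 + urea
= 2·135 + 104/18 + 5.7
= 270 + 5.78 + 5.70
= 281.48 mOsm/kg ≈ 281.5 mOsm/kg
Osmolar gap = measured − calculated = 278 − 281.5 = -3.5 mOsm/kg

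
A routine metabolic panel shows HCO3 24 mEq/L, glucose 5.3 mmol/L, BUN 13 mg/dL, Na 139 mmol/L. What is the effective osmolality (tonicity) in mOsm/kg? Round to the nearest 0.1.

Effective osmolality excludes urea (freely permeant across cell membranes):
2·Na + glucose
= 2·139 + 5.3
= 278 + 5.3
= 283.3 mOsm/kg

283.3 mOsm/kg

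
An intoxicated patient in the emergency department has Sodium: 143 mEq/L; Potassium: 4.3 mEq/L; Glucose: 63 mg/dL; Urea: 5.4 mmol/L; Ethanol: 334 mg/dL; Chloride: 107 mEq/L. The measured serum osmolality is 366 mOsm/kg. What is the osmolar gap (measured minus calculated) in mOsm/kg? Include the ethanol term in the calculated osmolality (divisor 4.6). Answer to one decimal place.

-1.5 mOsm/kg

Calculated osmolality = 2·Na + glucose/18 + urea + ethanol/4.6
= 2·143 + 63/18 + 5.4 + 334/4.6
= 286 + 3.50 + 5.40 + 72.61
= 367.51 mOsm/kg ≈ 367.5 mOsm/kg
Osmolar gap = measured − calculated = 366 − 367.5 = -1.5 mOsm/kg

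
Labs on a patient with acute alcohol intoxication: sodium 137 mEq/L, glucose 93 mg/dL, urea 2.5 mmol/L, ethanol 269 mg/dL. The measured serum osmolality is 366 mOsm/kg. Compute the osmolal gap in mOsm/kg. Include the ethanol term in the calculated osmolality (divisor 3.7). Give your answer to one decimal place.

Calculated osmolality = 2·Na + glucose/18 + urea + ethanol/3.7
= 2·137 + 93/18 + 2.5 + 269/3.7
= 274 + 5.17 + 2.50 + 72.70
= 354.37 mOsm/kg ≈ 354.4 mOsm/kg
Osmolar gap = measured − calculated = 366 − 354.4 = 11.6 mOsm/kg

11.6 mOsm/kg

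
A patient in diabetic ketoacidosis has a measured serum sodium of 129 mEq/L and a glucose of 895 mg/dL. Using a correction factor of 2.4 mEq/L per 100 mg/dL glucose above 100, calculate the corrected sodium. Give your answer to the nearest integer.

Corrected Na = measured Na + 2.4 · (glucose − 100)/100
= 129 + 2.4 · (895 − 100)/100
= 129 + 19.1
= 148.1 mEq/L

148 mEq/L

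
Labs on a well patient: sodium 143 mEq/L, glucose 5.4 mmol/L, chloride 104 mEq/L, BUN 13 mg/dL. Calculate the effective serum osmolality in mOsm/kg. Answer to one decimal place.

Effective osmolality excludes urea (freely permeant across cell membranes):
2·Na + glucose
= 2·143 + 5.4
= 286 + 5.4
= 291.4 mOsm/kg

291.4 mOsm/kg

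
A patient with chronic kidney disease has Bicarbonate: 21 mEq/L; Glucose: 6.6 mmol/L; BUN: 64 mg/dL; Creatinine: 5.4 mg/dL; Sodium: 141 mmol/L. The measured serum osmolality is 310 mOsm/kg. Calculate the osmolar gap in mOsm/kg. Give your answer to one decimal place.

-1.5 mOsm/kg

Calculated osmolality = 2·Na + glucose + BUN/2.8
= 2·141 + 6.6 + 64/2.8
= 282 + 6.60 + 22.86
= 311.46 mOsm/kg ≈ 311.5 mOsm/kg
Osmolar gap = measured − calculated = 310 − 311.5 = -1.5 mOsm/kg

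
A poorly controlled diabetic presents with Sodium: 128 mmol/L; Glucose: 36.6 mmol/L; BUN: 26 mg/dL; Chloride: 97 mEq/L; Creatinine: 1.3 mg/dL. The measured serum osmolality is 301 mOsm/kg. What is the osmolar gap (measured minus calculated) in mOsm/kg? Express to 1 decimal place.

Calculated osmolality = 2·Na + glucose + BUN/2.8
= 2·128 + 36.6 + 26/2.8
= 256 + 36.60 + 9.29
= 301.89 mOsm/kg ≈ 301.9 mOsm/kg
Osmolar gap = measured − calculated = 301 − 301.9 = -0.9 mOsm/kg

-0.9 mOsm/kg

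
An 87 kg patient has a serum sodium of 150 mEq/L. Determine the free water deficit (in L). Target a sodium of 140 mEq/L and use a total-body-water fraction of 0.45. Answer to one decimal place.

TBW = 0.45 · 87 = 39.15 L
Free water deficit = TBW · (Na/140 − 1)
= 39.15 · (150/140 − 1)
= 39.15 · 0.0714
= 2.8 L

2.8 L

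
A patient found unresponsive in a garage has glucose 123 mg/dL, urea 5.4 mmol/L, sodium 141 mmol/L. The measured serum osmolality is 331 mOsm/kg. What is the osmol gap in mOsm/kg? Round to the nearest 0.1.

Calculated osmolality = 2·Na + glucose/18 + urea
= 2·141 + 123/18 + 5.4
= 282 + 6.83 + 5.40
= 294.23 mOsm/kg ≈ 294.2 mOsm/kg
Osmolar gap = measured − calculated = 331 − 294.2 = 36.8 mOsm/kg

36.8 mOsm/kg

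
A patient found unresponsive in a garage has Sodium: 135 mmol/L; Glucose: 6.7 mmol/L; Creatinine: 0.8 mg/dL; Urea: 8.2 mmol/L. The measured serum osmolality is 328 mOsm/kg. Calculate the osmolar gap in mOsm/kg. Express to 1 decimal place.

Calculated osmolality = 2·Na + glucose + urea
= 2·135 + 6.7 + 8.2
= 270 + 6.70 + 8.20
= 284.9 mOsm/kg ≈ 284.9 mOsm/kg
Osmolar gap = measured − calculated = 328 − 284.9 = 43.1 mOsm/kg

43.1 mOsm/kg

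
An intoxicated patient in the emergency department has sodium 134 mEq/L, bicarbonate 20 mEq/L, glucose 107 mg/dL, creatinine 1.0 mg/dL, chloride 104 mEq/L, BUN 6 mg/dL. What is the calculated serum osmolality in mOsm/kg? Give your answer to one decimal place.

276.1 mOsm/kg

Calculated osmolality = 2·Na + glucose/18 + BUN/2.8
= 2·134 + 107/18 + 6/2.8
= 268 + 5.94 + 2.14
= 276.08 mOsm/kg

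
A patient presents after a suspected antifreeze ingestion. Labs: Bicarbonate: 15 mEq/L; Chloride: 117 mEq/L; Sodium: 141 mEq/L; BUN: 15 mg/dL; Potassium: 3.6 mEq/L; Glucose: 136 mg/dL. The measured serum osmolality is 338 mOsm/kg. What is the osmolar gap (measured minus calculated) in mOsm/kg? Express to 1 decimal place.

43.1 mOsm/kg

Calculated osmolality = 2·Na + glucose/18 + BUN/2.8
= 2·141 + 136/18 + 15/2.8
= 282 + 7.56 + 5.36
= 294.92 mOsm/kg ≈ 294.9 mOsm/kg
Osmolar gap = measured − calculated = 338 − 294.9 = 43.1 mOsm/kg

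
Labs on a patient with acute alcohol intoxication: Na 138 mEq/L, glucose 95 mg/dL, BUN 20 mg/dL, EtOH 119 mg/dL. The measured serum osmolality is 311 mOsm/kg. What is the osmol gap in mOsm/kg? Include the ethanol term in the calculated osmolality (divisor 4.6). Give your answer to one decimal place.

Calculated osmolality = 2·Na + glucose/18 + BUN/2.8 + ethanol/4.6
= 2·138 + 95/18 + 20/2.8 + 119/4.6
= 276 + 5.28 + 7.14 + 25.87
= 314.29 mOsm/kg ≈ 314.3 mOsm/kg
Osmolar gap = measured − calculated = 311 − 314.3 = -3.3 mOsm/kg

-3.3 mOsm/kg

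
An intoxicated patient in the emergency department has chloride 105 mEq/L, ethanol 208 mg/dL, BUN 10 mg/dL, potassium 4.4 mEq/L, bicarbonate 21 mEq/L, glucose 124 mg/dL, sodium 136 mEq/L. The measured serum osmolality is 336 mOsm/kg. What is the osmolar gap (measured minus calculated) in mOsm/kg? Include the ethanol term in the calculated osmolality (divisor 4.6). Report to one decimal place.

8.3 mOsm/kg

Calculated osmolality = 2·Na + glucose/18 + BUN/2.8 + ethanol/4.6
= 2·136 + 124/18 + 10/2.8 + 208/4.6
= 272 + 6.89 + 3.57 + 45.22
= 327.68 mOsm/kg ≈ 327.7 mOsm/kg
Osmolar gap = measured − calculated = 336 − 327.7 = 8.3 mOsm/kg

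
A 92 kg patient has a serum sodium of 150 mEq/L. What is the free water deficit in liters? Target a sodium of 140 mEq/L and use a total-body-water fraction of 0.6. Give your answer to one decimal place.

TBW = 0.6 · 92 = 55.2 L
Free water deficit = TBW · (Na/140 − 1)
= 55.2 · (150/140 − 1)
= 55.2 · 0.0714
= 3.94 L

3.9 L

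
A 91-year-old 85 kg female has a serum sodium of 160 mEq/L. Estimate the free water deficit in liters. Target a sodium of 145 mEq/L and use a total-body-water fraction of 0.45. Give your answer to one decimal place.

4.0 L

TBW = 0.45 · 85 = 38.25 L
Free water deficit = TBW · (Na/145 − 1)
= 38.25 · (160/145 − 1)
= 38.25 · 0.1034
= 3.96 L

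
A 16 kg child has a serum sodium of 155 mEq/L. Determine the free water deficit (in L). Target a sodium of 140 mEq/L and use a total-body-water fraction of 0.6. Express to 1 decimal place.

1.0 L

TBW = 0.6 · 16 = 9.6 L
Free water deficit = TBW · (Na/140 − 1)
= 9.6 · (155/140 − 1)
= 9.6 · 0.1071
= 1.03 L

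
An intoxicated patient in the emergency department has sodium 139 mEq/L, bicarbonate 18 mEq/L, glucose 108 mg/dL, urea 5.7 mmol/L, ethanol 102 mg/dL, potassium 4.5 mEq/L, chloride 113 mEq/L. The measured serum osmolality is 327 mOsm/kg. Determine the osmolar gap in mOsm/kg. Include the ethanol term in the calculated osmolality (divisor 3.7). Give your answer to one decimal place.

Calculated osmolality = 2·Na + glucose/18 + urea + ethanol/3.7
= 2·139 + 108/18 + 5.7 + 102/3.7
= 278 + 6 + 5.70 + 27.57
= 317.27 mOsm/kg ≈ 317.3 mOsm/kg
Osmolar gap = measured − calculated = 327 − 317.3 = 9.7 mOsm/kg

9.7 mOsm/kg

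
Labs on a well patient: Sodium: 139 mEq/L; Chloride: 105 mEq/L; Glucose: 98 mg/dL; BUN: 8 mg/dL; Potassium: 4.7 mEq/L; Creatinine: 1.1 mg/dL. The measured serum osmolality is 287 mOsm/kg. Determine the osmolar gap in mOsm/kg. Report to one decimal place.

0.7 mOsm/kg

Calculated osmolality = 2·Na + glucose/18 + BUN/2.8
= 2·139 + 98/18 + 8/2.8
= 278 + 5.44 + 2.86
= 286.3 mOsm/kg ≈ 286.3 mOsm/kg
Osmolar gap = measured − calculated = 287 − 286.3 = 0.7 mOsm/kg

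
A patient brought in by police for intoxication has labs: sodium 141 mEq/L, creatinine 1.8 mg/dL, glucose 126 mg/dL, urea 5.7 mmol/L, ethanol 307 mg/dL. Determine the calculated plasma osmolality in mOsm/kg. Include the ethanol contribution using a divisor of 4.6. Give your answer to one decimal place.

361.4 mOsm/kg

Calculated osmolality = 2·Na + glucose/18 + urea + ethanol/4.6
= 2·141 + 126/18 + 5.7 + 307/4.6
= 282 + 7 + 5.70 + 66.74
= 361.44 mOsm/kg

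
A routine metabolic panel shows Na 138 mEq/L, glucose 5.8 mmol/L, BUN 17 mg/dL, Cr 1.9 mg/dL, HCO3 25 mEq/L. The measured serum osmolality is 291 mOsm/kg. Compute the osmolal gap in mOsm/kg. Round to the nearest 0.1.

Calculated osmolality = 2·Na + glucose + BUN/2.8
= 2·138 + 5.8 + 17/2.8
= 276 + 5.80 + 6.07
= 287.87 mOsm/kg ≈ 287.9 mOsm/kg
Osmolar gap = measured − calculated = 291 − 287.9 = 3.1 mOsm/kg

3.1 mOsm/kg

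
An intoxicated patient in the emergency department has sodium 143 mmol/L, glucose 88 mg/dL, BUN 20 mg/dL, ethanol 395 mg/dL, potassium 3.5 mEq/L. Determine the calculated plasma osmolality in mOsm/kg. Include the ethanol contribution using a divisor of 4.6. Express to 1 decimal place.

383.9 mOsm/kg

Calculated osmolality = 2·Na + glucose/18 + BUN/2.8 + ethanol/4.6
= 2·143 + 88/18 + 20/2.8 + 395/4.6
= 286 + 4.89 + 7.14 + 85.87
= 383.9 mOsm/kg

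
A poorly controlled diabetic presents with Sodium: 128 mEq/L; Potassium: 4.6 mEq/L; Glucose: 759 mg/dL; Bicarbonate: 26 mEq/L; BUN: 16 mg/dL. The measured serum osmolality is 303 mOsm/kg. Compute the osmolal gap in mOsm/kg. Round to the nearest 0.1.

-0.9 mOsm/kg

Calculated osmolality = 2·Na + glucose/18 + BUN/2.8
= 2·128 + 759/18 + 16/2.8
= 256 + 42.17 + 5.71
= 303.88 mOsm/kg ≈ 303.9 mOsm/kg
Osmolar gap = measured − calculated = 303 − 303.9 = -0.9 mOsm/kg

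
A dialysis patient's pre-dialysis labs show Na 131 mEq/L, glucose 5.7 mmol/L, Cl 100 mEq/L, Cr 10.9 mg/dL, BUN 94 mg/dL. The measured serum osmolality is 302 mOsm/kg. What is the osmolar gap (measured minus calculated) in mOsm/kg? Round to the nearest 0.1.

0.7 mOsm/kg

Calculated osmolality = 2·Na + glucose + BUN/2.8
= 2·131 + 5.7 + 94/2.8
= 262 + 5.70 + 33.57
= 301.27 mOsm/kg ≈ 301.3 mOsm/kg
Osmolar gap = measured − calculated = 302 − 301.3 = 0.7 mOsm/kg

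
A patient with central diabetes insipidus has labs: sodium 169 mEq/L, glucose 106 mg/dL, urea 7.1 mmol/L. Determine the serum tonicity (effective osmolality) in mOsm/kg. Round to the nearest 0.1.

343.9 mOsm/kg

Effective osmolality excludes urea (freely permeant across cell membranes):
2·Na + glucose/18
= 2·169 + 106/18
= 338 + 5.89
= 343.89 mOsm/kg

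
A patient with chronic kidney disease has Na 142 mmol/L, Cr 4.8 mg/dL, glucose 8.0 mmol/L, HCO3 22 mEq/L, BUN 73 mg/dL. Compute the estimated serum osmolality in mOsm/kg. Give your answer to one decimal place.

318.1 mOsm/kg

Calculated osmolality = 2·Na + glucose + BUN/2.8
= 2·142 + 8 + 73/2.8
= 284 + 8 + 26.07
= 318.07 mOsm/kg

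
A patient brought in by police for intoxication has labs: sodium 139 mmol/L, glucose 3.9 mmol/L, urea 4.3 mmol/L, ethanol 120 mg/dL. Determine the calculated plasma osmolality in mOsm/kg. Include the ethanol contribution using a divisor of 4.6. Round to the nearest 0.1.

Calculated osmolality = 2·Na + glucose + urea + ethanol/4.6
= 2·139 + 3.9 + 4.3 + 120/4.6
= 278 + 3.90 + 4.30 + 26.09
= 312.29 mOsm/kg

312.3 mOsm/kg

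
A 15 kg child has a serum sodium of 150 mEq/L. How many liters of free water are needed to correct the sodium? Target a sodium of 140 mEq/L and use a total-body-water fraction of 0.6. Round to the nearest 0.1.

0.6 L

TBW = 0.6 · 15 = 9 L
Free water deficit = TBW · (Na/140 − 1)
= 9 · (150/140 − 1)
= 9 · 0.0714
= 0.64 L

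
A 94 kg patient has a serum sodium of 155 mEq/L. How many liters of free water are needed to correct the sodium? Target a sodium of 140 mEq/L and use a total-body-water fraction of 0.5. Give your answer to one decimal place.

5.0 L

TBW = 0.5 · 94 = 47 L
Free water deficit = TBW · (Na/140 − 1)
= 47 · (155/140 − 1)
= 47 · 0.1071
= 5.03 L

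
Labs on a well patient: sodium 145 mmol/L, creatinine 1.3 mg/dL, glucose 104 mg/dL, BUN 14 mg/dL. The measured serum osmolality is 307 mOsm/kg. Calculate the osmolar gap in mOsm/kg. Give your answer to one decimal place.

6.2 mOsm/kg

Calculated osmolality = 2·Na + glucose/18 + BUN/2.8
= 2·145 + 104/18 + 14/2.8
= 290 + 5.78 + 5
= 300.78 mOsm/kg ≈ 300.8 mOsm/kg
Osmolar gap = measured − calculated = 307 − 300.8 = 6.2 mOsm/kg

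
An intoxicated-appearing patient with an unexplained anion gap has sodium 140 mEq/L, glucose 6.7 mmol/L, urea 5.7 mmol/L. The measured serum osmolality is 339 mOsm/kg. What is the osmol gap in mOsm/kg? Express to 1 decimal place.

46.6 mOsm/kg

Calculated osmolality = 2·Na + glucose + urea
= 2·140 + 6.7 + 5.7
= 280 + 6.70 + 5.70
= 292.4 mOsm/kg ≈ 292.4 mOsm/kg
Osmolar gap = measured − calculated = 339 − 292.4 = 46.6 mOsm/kg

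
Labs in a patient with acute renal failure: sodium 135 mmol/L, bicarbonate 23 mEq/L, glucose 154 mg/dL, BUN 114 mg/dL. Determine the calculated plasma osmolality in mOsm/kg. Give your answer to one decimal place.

Calculated osmolality = 2·Na + glucose/18 + BUN/2.8
= 2·135 + 154/18 + 114/2.8
= 270 + 8.56 + 40.71
= 319.27 mOsm/kg

319.3 mOsm/kg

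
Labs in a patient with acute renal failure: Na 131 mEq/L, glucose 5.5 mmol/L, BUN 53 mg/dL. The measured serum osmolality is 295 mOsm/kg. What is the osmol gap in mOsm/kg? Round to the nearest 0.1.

Calculated osmolality = 2·Na + glucose + BUN/2.8
= 2·131 + 5.5 + 53/2.8
= 262 + 5.50 + 18.93
= 286.43 mOsm/kg ≈ 286.4 mOsm/kg
Osmolar gap = measured − calculated = 295 − 286.4 = 8.6 mOsm/kg

8.6 mOsm/kg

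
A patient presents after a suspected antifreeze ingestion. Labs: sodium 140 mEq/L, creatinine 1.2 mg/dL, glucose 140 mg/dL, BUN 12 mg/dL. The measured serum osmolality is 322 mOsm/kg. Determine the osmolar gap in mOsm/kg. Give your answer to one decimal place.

Calculated osmolality = 2·Na + glucose/18 + BUN/2.8
= 2·140 + 140/18 + 12/2.8
= 280 + 7.78 + 4.29
= 292.07 mOsm/kg ≈ 292.1 mOsm/kg
Osmolar gap = measured − calculated = 322 − 292.1 = 29.9 mOsm/kg

29.9 mOsm/kg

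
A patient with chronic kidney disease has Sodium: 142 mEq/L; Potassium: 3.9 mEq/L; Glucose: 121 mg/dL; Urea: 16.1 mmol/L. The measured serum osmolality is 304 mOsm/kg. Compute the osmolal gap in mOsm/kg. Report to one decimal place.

Calculated osmolality = 2·Na + glucose/18 + urea
= 2·142 + 121/18 + 16.1
= 284 + 6.72 + 16.10
= 306.82 mOsm/kg ≈ 306.8 mOsm/kg
Osmolar gap = measured − calculated = 304 − 306.8 = -2.8 mOsm/kg

-2.8 mOsm/kg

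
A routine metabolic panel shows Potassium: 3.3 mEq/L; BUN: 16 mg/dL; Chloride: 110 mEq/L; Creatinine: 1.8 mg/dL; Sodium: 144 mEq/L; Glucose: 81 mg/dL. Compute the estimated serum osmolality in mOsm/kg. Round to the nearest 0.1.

298.2 mOsm/kg

Calculated osmolality = 2·Na + glucose/18 + BUN/2.8
= 2·144 + 81/18 + 16/2.8
= 288 + 4.50 + 5.71
= 298.21 mOsm/kg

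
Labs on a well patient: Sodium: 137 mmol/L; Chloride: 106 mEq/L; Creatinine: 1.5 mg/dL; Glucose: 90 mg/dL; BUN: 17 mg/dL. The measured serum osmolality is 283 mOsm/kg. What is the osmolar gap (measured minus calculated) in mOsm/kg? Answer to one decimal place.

Calculated osmolality = 2·Na + glucose/18 + BUN/2.8
= 2·137 + 90/18 + 17/2.8
= 274 + 5 + 6.07
= 285.07 mOsm/kg ≈ 285.1 mOsm/kg
Osmolar gap = measured − calculated = 283 − 285.1 = -2.1 mOsm/kg

-2.1 mOsm/kg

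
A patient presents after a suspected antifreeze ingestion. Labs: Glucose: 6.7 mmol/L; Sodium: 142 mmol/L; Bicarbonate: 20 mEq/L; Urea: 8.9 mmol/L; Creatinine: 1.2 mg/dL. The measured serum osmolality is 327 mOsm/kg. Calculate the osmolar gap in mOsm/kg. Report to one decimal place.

Calculated osmolality = 2·Na + glucose + urea
= 2·142 + 6.7 + 8.9
= 284 + 6.70 + 8.90
= 299.6 mOsm/kg ≈ 299.6 mOsm/kg
Osmolar gap = measured − calculated = 327 − 299.6 = 27.4 mOsm/kg

27.4 mOsm/kg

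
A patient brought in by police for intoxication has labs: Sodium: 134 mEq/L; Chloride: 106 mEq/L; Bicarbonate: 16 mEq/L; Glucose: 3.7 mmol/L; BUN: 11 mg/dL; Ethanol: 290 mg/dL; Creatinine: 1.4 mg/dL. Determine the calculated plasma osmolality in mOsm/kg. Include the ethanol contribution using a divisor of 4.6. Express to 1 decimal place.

Calculated osmolality = 2·Na + glucose + BUN/2.8 + ethanol/4.6
= 2·134 + 3.7 + 11/2.8 + 290/4.6
= 268 + 3.70 + 3.93 + 63.04
= 338.67 mOsm/kg

338.7 mOsm/kg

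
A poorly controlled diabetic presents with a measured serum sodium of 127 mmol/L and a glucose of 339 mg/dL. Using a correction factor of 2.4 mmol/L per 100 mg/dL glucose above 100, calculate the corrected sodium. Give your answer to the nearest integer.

133 mmol/L

Corrected Na = measured Na + 2.4 · (glucose − 100)/100
= 127 + 2.4 · (339 − 100)/100
= 127 + 5.7
= 132.7 mmol/L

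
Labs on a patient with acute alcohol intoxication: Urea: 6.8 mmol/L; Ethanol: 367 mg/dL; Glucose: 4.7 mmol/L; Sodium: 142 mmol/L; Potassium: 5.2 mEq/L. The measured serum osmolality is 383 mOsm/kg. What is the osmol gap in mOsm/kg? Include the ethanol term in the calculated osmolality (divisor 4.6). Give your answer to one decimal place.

Calculated osmolality = 2·Na + glucose + urea + ethanol/4.6
= 2·142 + 4.7 + 6.8 + 367/4.6
= 284 + 4.70 + 6.80 + 79.78
= 375.28 mOsm/kg ≈ 375.3 mOsm/kg
Osmolar gap = measured − calculated = 383 − 375.3 = 7.7 mOsm/kg

7.7 mOsm/kg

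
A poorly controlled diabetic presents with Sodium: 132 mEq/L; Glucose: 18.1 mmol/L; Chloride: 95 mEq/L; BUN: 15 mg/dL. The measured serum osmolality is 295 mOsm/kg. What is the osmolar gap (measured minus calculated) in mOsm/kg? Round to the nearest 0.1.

7.5 mOsm/kg

Calculated osmolality = 2·Na + glucose + BUN/2.8
= 2·132 + 18.1 + 15/2.8
= 264 + 18.10 + 5.36
= 287.46 mOsm/kg ≈ 287.5 mOsm/kg
Osmolar gap = measured − calculated = 295 − 287.5 = 7.5 mOsm/kg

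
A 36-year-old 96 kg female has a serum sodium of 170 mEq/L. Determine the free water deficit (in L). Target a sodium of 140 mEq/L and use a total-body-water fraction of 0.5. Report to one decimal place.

10.3 L

TBW = 0.5 · 96 = 48 L
Free water deficit = TBW · (Na/140 − 1)
= 48 · (170/140 − 1)
= 48 · 0.2143
= 10.29 L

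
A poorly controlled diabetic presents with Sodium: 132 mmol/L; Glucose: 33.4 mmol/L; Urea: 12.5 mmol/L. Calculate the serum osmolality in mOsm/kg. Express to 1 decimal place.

Calculated osmolality = 2·Na + glucose + urea
= 2·132 + 33.4 + 12.5
= 264 + 33.40 + 12.50
= 309.9 mOsm/kg

309.9 mOsm/kg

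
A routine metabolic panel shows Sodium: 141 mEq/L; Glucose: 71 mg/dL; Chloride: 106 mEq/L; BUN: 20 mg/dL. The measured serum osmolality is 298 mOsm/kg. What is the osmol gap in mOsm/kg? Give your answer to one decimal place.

4.9 mOsm/kg

Calculated osmolality = 2·Na + glucose/18 + BUN/2.8
= 2·141 + 71/18 + 20/2.8
= 282 + 3.94 + 7.14
= 293.08 mOsm/kg ≈ 293.1 mOsm/kg
Osmolar gap = measured − calculated = 298 − 293.1 = 4.9 mOsm/kg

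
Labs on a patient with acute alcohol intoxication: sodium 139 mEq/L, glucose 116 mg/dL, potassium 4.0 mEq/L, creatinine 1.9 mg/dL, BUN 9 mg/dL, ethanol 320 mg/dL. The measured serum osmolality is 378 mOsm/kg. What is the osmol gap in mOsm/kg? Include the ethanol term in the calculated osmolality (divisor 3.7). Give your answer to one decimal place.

3.9 mOsm/kg

Calculated osmolality = 2·Na + glucose/18 + BUN/2.8 + ethanol/3.7
= 2·139 + 116/18 + 9/2.8 + 320/3.7
= 278 + 6.44 + 3.21 + 86.49
= 374.14 mOsm/kg ≈ 374.1 mOsm/kg
Osmolar gap = measured − calculated = 378 − 374.1 = 3.9 mOsm/kg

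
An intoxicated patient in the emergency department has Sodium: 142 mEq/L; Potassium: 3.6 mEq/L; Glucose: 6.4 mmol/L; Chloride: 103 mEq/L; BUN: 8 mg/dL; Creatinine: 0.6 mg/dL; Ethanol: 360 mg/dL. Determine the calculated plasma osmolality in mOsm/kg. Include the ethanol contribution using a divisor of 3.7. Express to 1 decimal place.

390.6 mOsm/kg

Calculated osmolality = 2·Na + glucose + BUN/2.8 + ethanol/3.7
= 2·142 + 6.4 + 8/2.8 + 360/3.7
= 284 + 6.40 + 2.86 + 97.30
= 390.56 mOsm/kg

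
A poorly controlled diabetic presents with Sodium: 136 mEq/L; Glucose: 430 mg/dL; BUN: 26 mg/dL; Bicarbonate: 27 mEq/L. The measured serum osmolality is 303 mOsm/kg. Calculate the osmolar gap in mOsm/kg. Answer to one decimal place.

Calculated osmolality = 2·Na + glucose/18 + BUN/2.8
= 2·136 + 430/18 + 26/2.8
= 272 + 23.89 + 9.29
= 305.18 mOsm/kg ≈ 305.2 mOsm/kg
Osmolar gap = measured − calculated = 303 − 305.2 = -2.2 mOsm/kg

-2.2 mOsm/kg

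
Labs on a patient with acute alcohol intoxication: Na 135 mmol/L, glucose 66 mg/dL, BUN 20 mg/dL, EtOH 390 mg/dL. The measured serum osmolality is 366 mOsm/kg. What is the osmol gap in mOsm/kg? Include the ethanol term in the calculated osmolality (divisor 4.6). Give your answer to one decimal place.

Calculated osmolality = 2·Na + glucose/18 + BUN/2.8 + ethanol/4.6
= 2·135 + 66/18 + 20/2.8 + 390/4.6
= 270 + 3.67 + 7.14 + 84.78
= 365.59 mOsm/kg ≈ 365.6 mOsm/kg
Osmolar gap = measured − calculated = 366 − 365.6 = 0.4 mOsm/kg

0.4 mOsm/kg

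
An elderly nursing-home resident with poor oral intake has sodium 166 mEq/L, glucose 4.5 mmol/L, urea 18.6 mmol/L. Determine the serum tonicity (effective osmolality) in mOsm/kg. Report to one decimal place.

Effective osmolality excludes urea (freely permeant across cell membranes):
2·Na + glucose
= 2·166 + 4.5
= 332 + 4.5
= 336.5 mOsm/kg

336.5 mOsm/kg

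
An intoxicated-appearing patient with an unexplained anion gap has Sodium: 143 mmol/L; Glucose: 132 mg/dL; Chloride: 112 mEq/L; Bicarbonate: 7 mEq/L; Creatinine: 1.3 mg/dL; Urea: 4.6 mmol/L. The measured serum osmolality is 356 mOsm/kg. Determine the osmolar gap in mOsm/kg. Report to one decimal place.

Calculated osmolality = 2·Na + glucose/18 + urea
= 2·143 + 132/18 + 4.6
= 286 + 7.33 + 4.60
= 297.93 mOsm/kg ≈ 297.9 mOsm/kg
Osmolar gap = measured − calculated = 356 − 297.9 = 58.1 mOsm/kg

58.1 mOsm/kg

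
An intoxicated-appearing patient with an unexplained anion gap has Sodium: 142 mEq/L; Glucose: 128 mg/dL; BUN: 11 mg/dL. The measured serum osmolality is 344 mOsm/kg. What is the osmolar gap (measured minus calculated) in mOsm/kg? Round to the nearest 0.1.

Calculated osmolality = 2·Na + glucose/18 + BUN/2.8
= 2·142 + 128/18 + 11/2.8
= 284 + 7.11 + 3.93
= 295.04 mOsm/kg ≈ 295.0 mOsm/kg
Osmolar gap = measured − calculated = 344 − 295.0 = 49.0 mOsm/kg

49.0 mOsm/kg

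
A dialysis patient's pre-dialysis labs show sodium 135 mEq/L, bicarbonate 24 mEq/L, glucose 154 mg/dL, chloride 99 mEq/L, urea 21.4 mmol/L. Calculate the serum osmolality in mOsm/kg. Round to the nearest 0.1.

300.0 mOsm/kg

Calculated osmolality = 2·Na + glucose/18 + urea
= 2·135 + 154/18 + 21.4
= 270 + 8.56 + 21.40
= 299.96 mOsm/kg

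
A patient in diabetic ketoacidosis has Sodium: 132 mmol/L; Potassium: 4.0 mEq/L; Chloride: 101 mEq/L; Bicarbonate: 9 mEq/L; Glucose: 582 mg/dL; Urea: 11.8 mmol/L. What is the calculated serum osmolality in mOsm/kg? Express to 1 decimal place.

Calculated osmolality = 2·Na + glucose/18 + urea
= 2·132 + 582/18 + 11.8
= 264 + 32.33 + 11.80
= 308.13 mOsm/kg

308.1 mOsm/kg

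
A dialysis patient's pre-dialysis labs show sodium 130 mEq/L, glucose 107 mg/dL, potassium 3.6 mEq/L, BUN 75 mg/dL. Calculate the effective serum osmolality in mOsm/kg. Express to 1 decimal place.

265.9 mOsm/kg

Effective osmolality excludes urea (freely permeant across cell membranes):
2·Na + glucose/18
= 2·130 + 107/18
= 260 + 5.94
= 265.94 mOsm/kg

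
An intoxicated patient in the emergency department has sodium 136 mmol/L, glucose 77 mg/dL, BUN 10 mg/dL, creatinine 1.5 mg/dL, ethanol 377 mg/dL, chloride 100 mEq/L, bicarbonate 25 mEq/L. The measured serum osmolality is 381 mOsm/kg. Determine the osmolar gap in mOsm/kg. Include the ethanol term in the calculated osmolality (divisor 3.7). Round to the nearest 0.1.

Calculated osmolality = 2·Na + glucose/18 + BUN/2.8 + ethanol/3.7
= 2·136 + 77/18 + 10/2.8 + 377/3.7
= 272 + 4.28 + 3.57 + 101.89
= 381.74 mOsm/kg ≈ 381.7 mOsm/kg
Osmolar gap = measured − calculated = 381 − 381.7 = -0.7 mOsm/kg

-0.7 mOsm/kg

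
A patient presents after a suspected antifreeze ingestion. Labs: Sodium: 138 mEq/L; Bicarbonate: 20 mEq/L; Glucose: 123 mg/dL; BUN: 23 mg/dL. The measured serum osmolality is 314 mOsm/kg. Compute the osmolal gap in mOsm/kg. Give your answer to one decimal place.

Calculated osmolality = 2·Na + glucose/18 + BUN/2.8
= 2·138 + 123/18 + 23/2.8
= 276 + 6.83 + 8.21
= 291.04 mOsm/kg ≈ 291.0 mOsm/kg
Osmolar gap = measured − calculated = 314 − 291.0 = 23.0 mOsm/kg

23.0 mOsm/kg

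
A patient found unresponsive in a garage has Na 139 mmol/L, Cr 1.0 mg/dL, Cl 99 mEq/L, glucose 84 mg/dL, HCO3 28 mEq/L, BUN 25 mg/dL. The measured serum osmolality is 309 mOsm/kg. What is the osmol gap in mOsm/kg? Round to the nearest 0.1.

Calculated osmolality = 2·Na + glucose/18 + BUN/2.8
= 2·139 + 84/18 + 25/2.8
= 278 + 4.67 + 8.93
= 291.6 mOsm/kg ≈ 291.6 mOsm/kg
Osmolar gap = measured − calculated = 309 − 291.6 = 17.4 mOsm/kg

17.4 mOsm/kg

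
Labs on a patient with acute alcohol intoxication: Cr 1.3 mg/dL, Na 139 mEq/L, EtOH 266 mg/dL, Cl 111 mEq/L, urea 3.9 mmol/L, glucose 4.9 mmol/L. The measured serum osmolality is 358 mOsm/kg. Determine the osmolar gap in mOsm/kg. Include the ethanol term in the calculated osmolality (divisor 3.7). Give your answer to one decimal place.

-0.7 mOsm/kg

Calculated osmolality = 2·Na + glucose + urea + ethanol/3.7
= 2·139 + 4.9 + 3.9 + 266/3.7
= 278 + 4.90 + 3.90 + 71.89
= 358.69 mOsm/kg ≈ 358.7 mOsm/kg
Osmolar gap = measured − calculated = 358 − 358.7 = -0.7 mOsm/kg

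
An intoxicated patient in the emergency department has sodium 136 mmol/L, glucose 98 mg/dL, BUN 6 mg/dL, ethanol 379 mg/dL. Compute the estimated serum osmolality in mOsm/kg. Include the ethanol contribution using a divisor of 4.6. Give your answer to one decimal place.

362.0 mOsm/kg

Calculated osmolality = 2·Na + glucose/18 + BUN/2.8 + ethanol/4.6
= 2·136 + 98/18 + 6/2.8 + 379/4.6
= 272 + 5.44 + 2.14 + 82.39
= 361.97 mOsm/kg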